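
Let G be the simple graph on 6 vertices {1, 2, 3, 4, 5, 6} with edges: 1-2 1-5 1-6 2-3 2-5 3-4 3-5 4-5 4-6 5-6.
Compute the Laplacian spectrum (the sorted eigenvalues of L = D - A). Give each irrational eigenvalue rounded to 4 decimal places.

With the vertex order [1, 2, 3, 4, 5, 6], the degrees are [3, 3, 3, 3, 5, 3], giving D = diag(3, 3, 3, 3, 5, 3) and L = D - A. L is symmetric positive semidefinite, so every eigenvalue is real and nonnegative.

[0, 2.3820, 2.3820, 4.6180, 4.6180, 6]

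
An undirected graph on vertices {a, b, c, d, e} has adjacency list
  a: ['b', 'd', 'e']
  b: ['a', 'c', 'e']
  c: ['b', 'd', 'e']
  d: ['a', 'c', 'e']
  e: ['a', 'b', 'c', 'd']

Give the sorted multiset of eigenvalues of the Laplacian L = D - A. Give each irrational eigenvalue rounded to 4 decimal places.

Reading degrees in the order [a, b, c, d, e] gives [3, 3, 3, 3, 4]; set D = diag(3, 3, 3, 3, 4) and form L = D - A. The multiplicity of 0 as a Laplacian eigenvalue equals the number of connected components. The single zero eigenvalue shows the graph is connected. The largest eigenvalue, 5, is at most the vertex count 5. By the matrix-tree theorem the graph has (1/5) * product of the nonzero eigenvalues = 45 spanning trees.

[0, 3, 3, 5, 5]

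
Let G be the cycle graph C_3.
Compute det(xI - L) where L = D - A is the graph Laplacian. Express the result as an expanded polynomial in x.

The graph has 3 vertices and degree multiset [2, 2, 2]; D is the diagonal matrix of degrees and L = D - A. The eigenvalues of L are [0, 3, 3]; the characteristic polynomial is the product of (x - lambda_i), which multiplies out to x^3 - 6x^2 + 9x. The coefficient of x^2 equals -trace(L) = -6, matching the sum of degrees.

x^3 - 6x^2 + 9x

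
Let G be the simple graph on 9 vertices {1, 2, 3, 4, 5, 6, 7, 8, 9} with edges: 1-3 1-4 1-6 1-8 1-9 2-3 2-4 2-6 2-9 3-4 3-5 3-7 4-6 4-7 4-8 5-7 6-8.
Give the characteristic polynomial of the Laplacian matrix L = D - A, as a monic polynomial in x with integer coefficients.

x^9 - 34x^8 + 489x^7 - 3872x^6 + 18381x^5 - 53264x^4 + 91313x^3 - 83818x^2 + 31140x

With the vertex order [1, 2, 3, 4, 5, 6, 7, 8, 9], the degrees are [5, 4, 5, 6, 2, 4, 3, 3, 2], giving D = diag(5, 4, 5, 6, 2, 4, 3, 3, 2) and L = D - A. L has integer entries, so p(x) = det(xI - L) has integer coefficients. Expanding the determinant yields x^9 - 34x^8 + 489x^7 - 3872x^6 + 18381x^5 - 53264x^4 + 91313x^3 - 83818x^2 + 31140x. The coefficient of x^8 equals -trace(L) = -34, matching the sum of degrees. By the matrix-tree theorem the graph has (1/9) * product of the nonzero eigenvalues = 3460 spanning trees.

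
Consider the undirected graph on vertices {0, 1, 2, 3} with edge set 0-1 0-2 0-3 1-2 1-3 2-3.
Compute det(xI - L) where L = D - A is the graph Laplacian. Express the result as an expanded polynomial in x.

x^4 - 12x^3 + 48x^2 - 64x

With the vertex order [0, 1, 2, 3], the degrees are [3, 3, 3, 3], giving D = diag(3, 3, 3, 3) and L = D - A. L has integer entries, so p(x) = det(xI - L) has integer coefficients. Expanding the determinant yields x^4 - 12x^3 + 48x^2 - 64x. Since p(0) = det(-L) = 0, x divides p(x). There is one zero in the spectrum, matching the 1 component.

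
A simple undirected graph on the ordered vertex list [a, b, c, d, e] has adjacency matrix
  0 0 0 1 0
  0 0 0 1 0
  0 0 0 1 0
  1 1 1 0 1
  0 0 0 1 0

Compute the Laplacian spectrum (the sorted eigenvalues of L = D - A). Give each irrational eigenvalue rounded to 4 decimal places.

With the vertex order [a, b, c, d, e], the degrees are [1, 1, 1, 4, 1], giving D = diag(1, 1, 1, 4, 1) and L = D - A. L is symmetric positive semidefinite, so every eigenvalue is real and nonnegative. The largest eigenvalue, 5, is at most the vertex count 5. There is one zero in the spectrum, matching the 1 component.

[0, 1, 1, 1, 5]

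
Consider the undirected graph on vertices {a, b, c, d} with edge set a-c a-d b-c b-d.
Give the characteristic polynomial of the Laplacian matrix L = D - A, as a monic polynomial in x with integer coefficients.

With the vertex order [a, b, c, d], the degrees are [2, 2, 2, 2], giving D = diag(2, 2, 2, 2) and L = D - A. The eigenvalues of L are [0, 2, 2, 4]; the characteristic polynomial is the product of (x - lambda_i), which multiplies out to x^4 - 8x^3 + 20x^2 - 16x. The coefficient of x^3 equals -trace(L) = -8, matching the sum of degrees. The eigenvalues sum to 8, which equals trace(L) = 2|E|. There is one zero in the spectrum, matching the 1 component.

x^4 - 8x^3 + 20x^2 - 16x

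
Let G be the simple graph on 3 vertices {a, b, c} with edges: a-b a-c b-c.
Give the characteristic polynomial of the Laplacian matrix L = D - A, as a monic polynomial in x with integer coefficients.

x^3 - 6x^2 + 9x

Each diagonal entry of L is the vertex degree and each off-diagonal entry is -1 where an edge is present, 0 otherwise; in the order [a, b, c] the diagonal is [2, 2, 2]. Computing det(xI - L) by cofactor expansion (or equivalently via sum-over-permutations) gives x^3 - 6x^2 + 9x. The constant term is 0 because L is singular (the all-ones vector lies in its kernel). The eigenvalues sum to 6, which equals trace(L) = 2|E|.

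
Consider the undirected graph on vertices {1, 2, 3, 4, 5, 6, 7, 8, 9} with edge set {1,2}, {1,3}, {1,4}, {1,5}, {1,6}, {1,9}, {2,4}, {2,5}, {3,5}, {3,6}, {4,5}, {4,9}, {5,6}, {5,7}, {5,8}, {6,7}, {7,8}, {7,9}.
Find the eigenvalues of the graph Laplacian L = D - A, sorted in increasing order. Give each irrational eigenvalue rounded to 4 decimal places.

Reading degrees in the order [1, 2, 3, 4, 5, 6, 7, 8, 9] gives [6, 3, 3, 4, 7, 4, 4, 2, 3]; set D = diag(6, 3, 3, 4, 7, 4, 4, 2, 3) and form L = D - A. L is symmetric positive semidefinite, so every eigenvalue is real and nonnegative. The single zero eigenvalue shows the graph is connected.

[0, 1.6233, 2.2163, 2.6691, 3.9667, 4.8649, 5.4533, 7.0685, 8.1379]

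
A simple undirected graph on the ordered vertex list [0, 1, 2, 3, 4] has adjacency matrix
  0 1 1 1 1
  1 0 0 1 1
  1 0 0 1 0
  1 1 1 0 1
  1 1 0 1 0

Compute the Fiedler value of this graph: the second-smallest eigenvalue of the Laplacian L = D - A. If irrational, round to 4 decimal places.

Each diagonal entry of L is the vertex degree and each off-diagonal entry is -1 where an edge is present, 0 otherwise; in the order [0, 1, 2, 3, 4] the diagonal is [4, 3, 2, 4, 3]. The smallest Laplacian eigenvalue is always 0. The next one, lambda_2 = 2, measures how hard the graph is to disconnect: larger values mean better connectivity.

2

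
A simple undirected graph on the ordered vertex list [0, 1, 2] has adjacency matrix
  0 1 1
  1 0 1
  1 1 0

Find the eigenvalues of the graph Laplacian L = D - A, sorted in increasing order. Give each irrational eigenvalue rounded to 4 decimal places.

[0, 3, 3]

Each diagonal entry of L is the vertex degree and each off-diagonal entry is -1 where an edge is present, 0 otherwise; in the order [0, 1, 2] the diagonal is [2, 2, 2]. L is symmetric positive semidefinite, so every eigenvalue is real and nonnegative.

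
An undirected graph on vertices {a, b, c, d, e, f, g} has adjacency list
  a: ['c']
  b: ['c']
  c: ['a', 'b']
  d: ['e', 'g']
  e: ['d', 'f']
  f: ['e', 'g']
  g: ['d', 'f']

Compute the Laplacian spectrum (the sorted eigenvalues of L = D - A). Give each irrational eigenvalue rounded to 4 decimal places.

[0, 0, 1, 2, 2, 3, 4]

With the vertex order [a, b, c, d, e, f, g], the degrees are [1, 1, 2, 2, 2, 2, 2], giving D = diag(1, 1, 2, 2, 2, 2, 2) and L = D - A. The multiplicity of 0 as a Laplacian eigenvalue equals the number of connected components. The 2 zero eigenvalues correspond to the 2 connected components. The eigenvalues sum to 12, which equals trace(L) = 2|E|. The largest eigenvalue, 4, is at most the vertex count 7.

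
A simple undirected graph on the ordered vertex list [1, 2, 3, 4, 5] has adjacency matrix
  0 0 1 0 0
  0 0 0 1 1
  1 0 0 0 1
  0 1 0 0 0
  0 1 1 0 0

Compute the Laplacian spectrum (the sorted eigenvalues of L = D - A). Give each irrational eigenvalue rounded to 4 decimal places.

[0, 0.3820, 1.3820, 2.6180, 3.6180]

With the vertex order [1, 2, 3, 4, 5], the degrees are [1, 2, 2, 1, 2], giving D = diag(1, 2, 2, 1, 2) and L = D - A. Since every row of L sums to 0, the all-ones vector is in the kernel and 0 is an eigenvalue. The single zero eigenvalue shows the graph is connected. The largest eigenvalue, 3.6180, is at most the vertex count 5.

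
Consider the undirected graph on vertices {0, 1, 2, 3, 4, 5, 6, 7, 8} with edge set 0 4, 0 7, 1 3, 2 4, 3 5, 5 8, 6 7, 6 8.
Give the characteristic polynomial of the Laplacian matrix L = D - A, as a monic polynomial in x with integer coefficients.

Reading degrees in the order [0, 1, 2, 3, 4, 5, 6, 7, 8] gives [2, 1, 1, 2, 2, 2, 2, 2, 2]; set D = diag(2, 1, 1, 2, 2, 2, 2, 2, 2) and form L = D - A. L has integer entries, so p(x) = det(xI - L) has integer coefficients. Expanding the determinant yields x^9 - 16x^8 + 105x^7 - 364x^6 + 715x^5 - 792x^4 + 462x^3 - 120x^2 + 9x. Since p(0) = det(-L) = 0, x divides p(x).

x^9 - 16x^8 + 105x^7 - 364x^6 + 715x^5 - 792x^4 + 462x^3 - 120x^2 + 9x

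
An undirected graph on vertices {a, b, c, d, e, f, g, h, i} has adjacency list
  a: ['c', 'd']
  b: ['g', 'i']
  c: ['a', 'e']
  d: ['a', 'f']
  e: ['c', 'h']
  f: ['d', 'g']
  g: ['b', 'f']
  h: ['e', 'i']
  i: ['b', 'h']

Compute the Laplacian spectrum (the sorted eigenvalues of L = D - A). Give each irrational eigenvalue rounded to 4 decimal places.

With the vertex order [a, b, c, d, e, f, g, h, i], the degrees are [2, 2, 2, 2, 2, 2, 2, 2, 2], giving D = diag(2, 2, 2, 2, 2, 2, 2, 2, 2) and L = D - A. Diagonalising L (or applying a numerical eigensolver to the 9x9 matrix) gives the spectrum above. The single zero eigenvalue shows the graph is connected. By the matrix-tree theorem the graph has (1/9) * product of the nonzero eigenvalues = 9 spanning trees.

[0, 0.4679, 0.4679, 1.6527, 1.6527, 3, 3, 3.8794, 3.8794]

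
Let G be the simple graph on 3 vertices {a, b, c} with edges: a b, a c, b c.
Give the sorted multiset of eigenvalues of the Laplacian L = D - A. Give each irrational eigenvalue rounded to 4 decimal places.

Reading degrees in the order [a, b, c] gives [2, 2, 2]; set D = diag(2, 2, 2) and form L = D - A. Since every row of L sums to 0, the all-ones vector is in the kernel and 0 is an eigenvalue. The largest eigenvalue, 3, is at most the vertex count 3.

[0, 3, 3]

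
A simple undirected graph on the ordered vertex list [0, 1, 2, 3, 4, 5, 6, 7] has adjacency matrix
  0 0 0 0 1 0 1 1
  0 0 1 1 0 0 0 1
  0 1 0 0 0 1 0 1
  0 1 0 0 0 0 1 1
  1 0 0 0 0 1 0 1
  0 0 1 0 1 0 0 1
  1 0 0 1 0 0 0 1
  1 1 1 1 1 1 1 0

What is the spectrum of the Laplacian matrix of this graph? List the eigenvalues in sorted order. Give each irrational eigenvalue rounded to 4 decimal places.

Reading degrees in the order [0, 1, 2, 3, 4, 5, 6, 7] gives [3, 3, 3, 3, 3, 3, 3, 7]; set D = diag(3, 3, 3, 3, 3, 3, 3, 7) and form L = D - A. The multiplicity of 0 as a Laplacian eigenvalue equals the number of connected components. The single zero eigenvalue shows the graph is connected. The largest eigenvalue, 8, is at most the vertex count 8. The eigenvalues sum to 28, which equals trace(L) = 2|E|.

[0, 1.7530, 1.7530, 3.4450, 3.4450, 4.8019, 4.8019, 8]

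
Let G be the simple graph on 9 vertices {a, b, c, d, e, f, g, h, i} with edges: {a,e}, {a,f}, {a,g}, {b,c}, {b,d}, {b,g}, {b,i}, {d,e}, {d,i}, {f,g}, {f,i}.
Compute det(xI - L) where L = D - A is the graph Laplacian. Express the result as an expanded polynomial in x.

Each diagonal entry of L is the vertex degree and each off-diagonal entry is -1 where an edge is present, 0 otherwise; in the order [a, b, c, d, e, f, g, h, i] the diagonal is [3, 4, 1, 3, 2, 3, 3, 0, 3]. L has integer entries, so p(x) = det(xI - L) has integer coefficients. Expanding the determinant yields x^9 - 22x^8 + 198x^7 - 938x^6 + 2504x^5 - 3730x^4 + 2841x^3 - 840x^2. The constant term is 0 because L is singular (the all-ones vector lies in its kernel).

x^9 - 22x^8 + 198x^7 - 938x^6 + 2504x^5 - 3730x^4 + 2841x^3 - 840x^2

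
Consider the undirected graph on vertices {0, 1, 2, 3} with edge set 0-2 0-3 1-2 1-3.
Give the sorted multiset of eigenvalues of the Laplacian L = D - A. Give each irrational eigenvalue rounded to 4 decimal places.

[0, 2, 2, 4]

With the vertex order [0, 1, 2, 3], the degrees are [2, 2, 2, 2], giving D = diag(2, 2, 2, 2) and L = D - A. Since every row of L sums to 0, the all-ones vector is in the kernel and 0 is an eigenvalue. The single zero eigenvalue shows the graph is connected. By the matrix-tree theorem the graph has (1/4) * product of the nonzero eigenvalues = 4 spanning trees. The eigenvalues sum to 8, which equals trace(L) = 2|E|.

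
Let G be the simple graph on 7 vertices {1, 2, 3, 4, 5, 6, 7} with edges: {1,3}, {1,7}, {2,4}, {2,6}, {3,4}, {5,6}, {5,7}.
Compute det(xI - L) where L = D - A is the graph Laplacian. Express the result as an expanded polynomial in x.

x^7 - 14x^6 + 77x^5 - 210x^4 + 294x^3 - 196x^2 + 49x

Each diagonal entry of L is the vertex degree and each off-diagonal entry is -1 where an edge is present, 0 otherwise; in the order [1, 2, 3, 4, 5, 6, 7] the diagonal is [2, 2, 2, 2, 2, 2, 2]. L has integer entries, so p(x) = det(xI - L) has integer coefficients. Expanding the determinant yields x^7 - 14x^6 + 77x^5 - 210x^4 + 294x^3 - 196x^2 + 49x. The constant term is 0 because L is singular (the all-ones vector lies in its kernel). There is one zero in the spectrum, matching the 1 component. By the matrix-tree theorem the graph has (1/7) * product of the nonzero eigenvalues = 7 spanning trees.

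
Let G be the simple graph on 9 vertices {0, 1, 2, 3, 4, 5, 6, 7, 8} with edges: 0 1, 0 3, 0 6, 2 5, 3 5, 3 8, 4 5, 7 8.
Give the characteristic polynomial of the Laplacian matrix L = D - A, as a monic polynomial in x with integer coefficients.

x^9 - 16x^8 + 102x^7 - 334x^6 + 606x^5 - 616x^4 + 338x^3 - 90x^2 + 9x

Each diagonal entry of L is the vertex degree and each off-diagonal entry is -1 where an edge is present, 0 otherwise; in the order [0, 1, 2, 3, 4, 5, 6, 7, 8] the diagonal is [3, 1, 1, 3, 1, 3, 1, 1, 2]. L has integer entries, so p(x) = det(xI - L) has integer coefficients. Expanding the determinant yields x^9 - 16x^8 + 102x^7 - 334x^6 + 606x^5 - 616x^4 + 338x^3 - 90x^2 + 9x. The coefficient of x^8 equals -trace(L) = -16, matching the sum of degrees. There is one zero in the spectrum, matching the 1 component.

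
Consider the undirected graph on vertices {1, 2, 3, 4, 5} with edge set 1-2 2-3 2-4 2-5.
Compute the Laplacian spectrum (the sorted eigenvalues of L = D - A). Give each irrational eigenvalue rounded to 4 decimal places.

[0, 1, 1, 1, 5]

Reading degrees in the order [1, 2, 3, 4, 5] gives [1, 4, 1, 1, 1]; set D = diag(1, 4, 1, 1, 1) and form L = D - A. Since every row of L sums to 0, the all-ones vector is in the kernel and 0 is an eigenvalue. The largest eigenvalue, 5, is at most the vertex count 5.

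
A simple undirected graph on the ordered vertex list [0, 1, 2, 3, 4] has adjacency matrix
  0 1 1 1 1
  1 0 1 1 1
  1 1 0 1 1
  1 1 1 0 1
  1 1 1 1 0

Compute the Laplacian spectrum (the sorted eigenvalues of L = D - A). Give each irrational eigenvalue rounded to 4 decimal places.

Each diagonal entry of L is the vertex degree and each off-diagonal entry is -1 where an edge is present, 0 otherwise; in the order [0, 1, 2, 3, 4] the diagonal is [4, 4, 4, 4, 4]. Since every row of L sums to 0, the all-ones vector is in the kernel and 0 is an eigenvalue.

[0, 5, 5, 5, 5]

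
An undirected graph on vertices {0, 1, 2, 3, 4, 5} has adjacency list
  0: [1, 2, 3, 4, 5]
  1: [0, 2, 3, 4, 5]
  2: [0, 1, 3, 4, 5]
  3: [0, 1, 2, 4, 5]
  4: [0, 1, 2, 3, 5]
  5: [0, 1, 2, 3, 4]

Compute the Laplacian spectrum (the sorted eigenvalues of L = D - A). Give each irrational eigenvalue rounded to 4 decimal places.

With the vertex order [0, 1, 2, 3, 4, 5], the degrees are [5, 5, 5, 5, 5, 5], giving D = diag(5, 5, 5, 5, 5, 5) and L = D - A. Since every row of L sums to 0, the all-ones vector is in the kernel and 0 is an eigenvalue. By the matrix-tree theorem the graph has (1/6) * product of the nonzero eigenvalues = 1296 spanning trees. The largest eigenvalue, 6, is at most the vertex count 6.

[0, 6, 6, 6, 6, 6]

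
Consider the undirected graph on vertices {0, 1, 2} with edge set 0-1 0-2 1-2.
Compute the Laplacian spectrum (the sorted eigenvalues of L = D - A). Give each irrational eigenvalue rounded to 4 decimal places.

Reading degrees in the order [0, 1, 2] gives [2, 2, 2]; set D = diag(2, 2, 2) and form L = D - A. The multiplicity of 0 as a Laplacian eigenvalue equals the number of connected components. The single zero eigenvalue shows the graph is connected. The eigenvalues sum to 6, which equals trace(L) = 2|E|.

[0, 3, 3]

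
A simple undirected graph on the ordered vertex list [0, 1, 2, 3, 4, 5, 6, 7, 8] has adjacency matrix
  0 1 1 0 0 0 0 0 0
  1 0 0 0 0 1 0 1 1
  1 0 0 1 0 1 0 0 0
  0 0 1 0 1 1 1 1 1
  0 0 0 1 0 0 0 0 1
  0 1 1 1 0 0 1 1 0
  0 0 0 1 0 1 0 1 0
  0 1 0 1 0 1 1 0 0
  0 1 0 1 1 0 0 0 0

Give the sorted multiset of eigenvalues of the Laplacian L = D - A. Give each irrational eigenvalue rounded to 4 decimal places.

[0, 1.2452, 1.6673, 2.8148, 3.4011, 4.0927, 5.3135, 6.2148, 7.2506]

Reading degrees in the order [0, 1, 2, 3, 4, 5, 6, 7, 8] gives [2, 4, 3, 6, 2, 5, 3, 4, 3]; set D = diag(2, 4, 3, 6, 2, 5, 3, 4, 3) and form L = D - A. Diagonalising L (or applying a numerical eigensolver to the 9x9 matrix) gives the spectrum above. By the matrix-tree theorem the graph has (1/9) * product of the nonzero eigenvalues = 2164 spanning trees. The largest eigenvalue, 7.2506, is at most the vertex count 9.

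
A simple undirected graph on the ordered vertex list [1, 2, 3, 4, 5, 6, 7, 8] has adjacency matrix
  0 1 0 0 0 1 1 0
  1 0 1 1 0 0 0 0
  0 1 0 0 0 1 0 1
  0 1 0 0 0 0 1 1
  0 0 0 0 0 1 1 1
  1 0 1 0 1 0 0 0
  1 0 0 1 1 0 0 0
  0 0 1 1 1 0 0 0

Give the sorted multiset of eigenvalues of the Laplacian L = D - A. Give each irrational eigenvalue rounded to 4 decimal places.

Each diagonal entry of L is the vertex degree and each off-diagonal entry is -1 where an edge is present, 0 otherwise; in the order [1, 2, 3, 4, 5, 6, 7, 8] the diagonal is [3, 3, 3, 3, 3, 3, 3, 3]. Since every row of L sums to 0, the all-ones vector is in the kernel and 0 is an eigenvalue. There is one zero in the spectrum, matching the 1 component.

[0, 2, 2, 2, 4, 4, 4, 6]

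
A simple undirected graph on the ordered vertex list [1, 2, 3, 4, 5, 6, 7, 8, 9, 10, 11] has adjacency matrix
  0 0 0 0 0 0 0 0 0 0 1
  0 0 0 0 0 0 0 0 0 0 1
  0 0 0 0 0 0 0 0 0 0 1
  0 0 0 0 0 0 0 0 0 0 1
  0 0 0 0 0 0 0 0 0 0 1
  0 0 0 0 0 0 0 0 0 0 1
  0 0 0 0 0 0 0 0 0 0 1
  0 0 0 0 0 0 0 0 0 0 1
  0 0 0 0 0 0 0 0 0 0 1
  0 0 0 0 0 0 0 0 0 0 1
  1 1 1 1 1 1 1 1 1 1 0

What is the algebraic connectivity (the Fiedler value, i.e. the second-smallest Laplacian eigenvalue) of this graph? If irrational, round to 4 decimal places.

With the vertex order [1, 2, 3, 4, 5, 6, 7, 8, 9, 10, 11], the degrees are [1, 1, 1, 1, 1, 1, 1, 1, 1, 1, 10], giving D = diag(1, 1, 1, 1, 1, 1, 1, 1, 1, 1, 10) and L = D - A. The smallest Laplacian eigenvalue is always 0. The next one, lambda_2 = 1, measures how hard the graph is to disconnect: larger values mean better connectivity. The largest eigenvalue, 11, is at most the vertex count 11. By the matrix-tree theorem the graph has (1/11) * product of the nonzero eigenvalues = 1 spanning tree.

1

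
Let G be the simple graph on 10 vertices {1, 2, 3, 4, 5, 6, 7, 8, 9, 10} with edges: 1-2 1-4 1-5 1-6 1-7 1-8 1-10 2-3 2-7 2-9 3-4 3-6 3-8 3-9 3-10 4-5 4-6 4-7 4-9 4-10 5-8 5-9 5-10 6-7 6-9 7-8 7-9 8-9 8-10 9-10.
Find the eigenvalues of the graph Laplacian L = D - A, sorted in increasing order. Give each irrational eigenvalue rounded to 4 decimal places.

With the vertex order [1, 2, 3, 4, 5, 6, 7, 8, 9, 10], the degrees are [7, 4, 6, 7, 5, 5, 6, 6, 8, 6], giving D = diag(7, 4, 6, 7, 5, 5, 6, 6, 8, 6) and L = D - A. The multiplicity of 0 as a Laplacian eigenvalue equals the number of connected components. The single zero eigenvalue shows the graph is connected. The largest eigenvalue, 9.6941, is at most the vertex count 10.

[0, 3.6192, 4.4559, 5.4439, 6, 6.8156, 7.1732, 7.9300, 8.8680, 9.6941]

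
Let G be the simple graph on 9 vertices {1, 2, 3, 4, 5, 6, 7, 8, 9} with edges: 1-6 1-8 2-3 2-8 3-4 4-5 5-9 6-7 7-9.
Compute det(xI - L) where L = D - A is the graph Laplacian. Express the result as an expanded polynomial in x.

With the vertex order [1, 2, 3, 4, 5, 6, 7, 8, 9], the degrees are [2, 2, 2, 2, 2, 2, 2, 2, 2], giving D = diag(2, 2, 2, 2, 2, 2, 2, 2, 2) and L = D - A. L has integer entries, so p(x) = det(xI - L) has integer coefficients. Expanding the determinant yields x^9 - 18x^8 + 135x^7 - 546x^6 + 1287x^5 - 1782x^4 + 1386x^3 - 540x^2 + 81x. The constant term is 0 because L is singular (the all-ones vector lies in its kernel). The eigenvalues sum to 18, which equals trace(L) = 2|E|.

x^9 - 18x^8 + 135x^7 - 546x^6 + 1287x^5 - 1782x^4 + 1386x^3 - 540x^2 + 81x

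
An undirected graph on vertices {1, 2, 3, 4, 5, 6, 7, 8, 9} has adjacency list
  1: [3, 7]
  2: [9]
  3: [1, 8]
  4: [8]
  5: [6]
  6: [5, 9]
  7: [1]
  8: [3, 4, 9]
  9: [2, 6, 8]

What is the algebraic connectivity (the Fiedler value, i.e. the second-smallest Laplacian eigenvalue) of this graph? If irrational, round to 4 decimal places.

0.1862

Reading degrees in the order [1, 2, 3, 4, 5, 6, 7, 8, 9] gives [2, 1, 2, 1, 1, 2, 1, 3, 3]; set D = diag(2, 1, 2, 1, 1, 2, 1, 3, 3) and form L = D - A. The smallest Laplacian eigenvalue is always 0. The next one, lambda_2 = 0.1862, measures how hard the graph is to disconnect: larger values mean better connectivity. There is one zero in the spectrum, matching the 1 component.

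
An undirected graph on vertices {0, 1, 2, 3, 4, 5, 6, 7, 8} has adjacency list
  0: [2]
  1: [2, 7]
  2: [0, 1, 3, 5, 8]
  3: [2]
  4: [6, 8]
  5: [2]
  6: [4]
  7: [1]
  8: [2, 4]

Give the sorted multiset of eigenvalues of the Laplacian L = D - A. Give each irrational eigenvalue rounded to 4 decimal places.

[0, 0.2483, 0.5063, 1, 1, 1.4950, 2.4702, 3.1767, 6.1036]

Each diagonal entry of L is the vertex degree and each off-diagonal entry is -1 where an edge is present, 0 otherwise; in the order [0, 1, 2, 3, 4, 5, 6, 7, 8] the diagonal is [1, 2, 5, 1, 2, 1, 1, 1, 2]. Diagonalising L (or applying a numerical eigensolver to the 9x9 matrix) gives the spectrum above. The single zero eigenvalue shows the graph is connected. The largest eigenvalue, 6.1036, is at most the vertex count 9.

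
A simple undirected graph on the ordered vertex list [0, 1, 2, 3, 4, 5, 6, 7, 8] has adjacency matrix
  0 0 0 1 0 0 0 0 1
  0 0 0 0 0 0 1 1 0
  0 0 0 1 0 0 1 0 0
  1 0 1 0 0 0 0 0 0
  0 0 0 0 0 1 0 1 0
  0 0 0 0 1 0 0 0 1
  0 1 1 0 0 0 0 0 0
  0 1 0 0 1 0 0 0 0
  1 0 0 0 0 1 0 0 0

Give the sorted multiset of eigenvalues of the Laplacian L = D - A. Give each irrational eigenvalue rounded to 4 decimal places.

Each diagonal entry of L is the vertex degree and each off-diagonal entry is -1 where an edge is present, 0 otherwise; in the order [0, 1, 2, 3, 4, 5, 6, 7, 8] the diagonal is [2, 2, 2, 2, 2, 2, 2, 2, 2]. The multiplicity of 0 as a Laplacian eigenvalue equals the number of connected components. The single zero eigenvalue shows the graph is connected. The eigenvalues sum to 18, which equals trace(L) = 2|E|.

[0, 0.4679, 0.4679, 1.6527, 1.6527, 3, 3, 3.8794, 3.8794]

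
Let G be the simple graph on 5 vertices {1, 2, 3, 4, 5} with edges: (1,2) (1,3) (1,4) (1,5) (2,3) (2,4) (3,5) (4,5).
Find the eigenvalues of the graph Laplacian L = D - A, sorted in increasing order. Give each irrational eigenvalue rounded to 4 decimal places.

[0, 3, 3, 5, 5]

With the vertex order [1, 2, 3, 4, 5], the degrees are [4, 3, 3, 3, 3], giving D = diag(4, 3, 3, 3, 3) and L = D - A. The multiplicity of 0 as a Laplacian eigenvalue equals the number of connected components.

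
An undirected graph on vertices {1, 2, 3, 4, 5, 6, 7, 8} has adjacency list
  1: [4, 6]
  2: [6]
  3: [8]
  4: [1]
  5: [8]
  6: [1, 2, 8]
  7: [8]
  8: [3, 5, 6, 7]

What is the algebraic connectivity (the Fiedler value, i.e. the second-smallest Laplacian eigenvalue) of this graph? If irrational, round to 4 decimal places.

Each diagonal entry of L is the vertex degree and each off-diagonal entry is -1 where an edge is present, 0 otherwise; in the order [1, 2, 3, 4, 5, 6, 7, 8] the diagonal is [2, 1, 1, 1, 1, 3, 1, 4]. The sorted Laplacian eigenvalues are [0, 0.2888, 0.6742, 1, 1, 2.1694, 3.5857, 5.2819]; the algebraic connectivity is the second entry, 0.2888.

0.2888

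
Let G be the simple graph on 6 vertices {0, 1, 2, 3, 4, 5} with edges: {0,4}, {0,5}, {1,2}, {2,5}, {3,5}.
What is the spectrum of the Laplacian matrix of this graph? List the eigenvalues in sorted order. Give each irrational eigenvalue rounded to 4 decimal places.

With the vertex order [0, 1, 2, 3, 4, 5], the degrees are [2, 1, 2, 1, 1, 3], giving D = diag(2, 1, 2, 1, 1, 3) and L = D - A. Since every row of L sums to 0, the all-ones vector is in the kernel and 0 is an eigenvalue. The single zero eigenvalue shows the graph is connected. By the matrix-tree theorem the graph has (1/6) * product of the nonzero eigenvalues = 1 spanning tree.

[0, 0.3820, 0.6972, 2, 2.6180, 4.3028]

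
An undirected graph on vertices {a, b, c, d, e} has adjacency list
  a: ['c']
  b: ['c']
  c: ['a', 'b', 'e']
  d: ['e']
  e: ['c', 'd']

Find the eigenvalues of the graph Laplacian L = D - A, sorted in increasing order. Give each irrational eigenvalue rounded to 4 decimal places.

[0, 0.5188, 1, 2.3111, 4.1701]

Reading degrees in the order [a, b, c, d, e] gives [1, 1, 3, 1, 2]; set D = diag(1, 1, 3, 1, 2) and form L = D - A. Since every row of L sums to 0, the all-ones vector is in the kernel and 0 is an eigenvalue. There is one zero in the spectrum, matching the 1 component. The largest eigenvalue, 4.1701, is at most the vertex count 5.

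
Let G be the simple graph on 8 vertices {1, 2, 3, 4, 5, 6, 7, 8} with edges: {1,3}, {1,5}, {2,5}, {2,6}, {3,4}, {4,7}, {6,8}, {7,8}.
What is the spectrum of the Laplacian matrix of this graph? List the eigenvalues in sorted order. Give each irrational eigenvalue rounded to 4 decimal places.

Reading degrees in the order [1, 2, 3, 4, 5, 6, 7, 8] gives [2, 2, 2, 2, 2, 2, 2, 2]; set D = diag(2, 2, 2, 2, 2, 2, 2, 2) and form L = D - A. The multiplicity of 0 as a Laplacian eigenvalue equals the number of connected components. The single zero eigenvalue shows the graph is connected. The largest eigenvalue, 4, is at most the vertex count 8. By the matrix-tree theorem the graph has (1/8) * product of the nonzero eigenvalues = 8 spanning trees.

[0, 0.5858, 0.5858, 2, 2, 3.4142, 3.4142, 4]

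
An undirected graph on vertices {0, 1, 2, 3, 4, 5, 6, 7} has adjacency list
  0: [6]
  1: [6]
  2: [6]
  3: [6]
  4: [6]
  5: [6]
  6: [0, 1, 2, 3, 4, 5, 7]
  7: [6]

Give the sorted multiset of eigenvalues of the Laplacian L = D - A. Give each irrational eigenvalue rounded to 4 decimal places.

[0, 1, 1, 1, 1, 1, 1, 8]

Each diagonal entry of L is the vertex degree and each off-diagonal entry is -1 where an edge is present, 0 otherwise; in the order [0, 1, 2, 3, 4, 5, 6, 7] the diagonal is [1, 1, 1, 1, 1, 1, 7, 1]. L is symmetric positive semidefinite, so every eigenvalue is real and nonnegative.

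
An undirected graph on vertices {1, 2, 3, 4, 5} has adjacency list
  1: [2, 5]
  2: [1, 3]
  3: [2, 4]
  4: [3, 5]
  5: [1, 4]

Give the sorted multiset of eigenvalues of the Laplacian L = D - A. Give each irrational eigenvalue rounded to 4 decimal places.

[0, 1.3820, 1.3820, 3.6180, 3.6180]

Each diagonal entry of L is the vertex degree and each off-diagonal entry is -1 where an edge is present, 0 otherwise; in the order [1, 2, 3, 4, 5] the diagonal is [2, 2, 2, 2, 2]. Diagonalising L (or applying a numerical eigensolver to the 5x5 matrix) gives the spectrum above. There is one zero in the spectrum, matching the 1 component. The largest eigenvalue, 3.6180, is at most the vertex count 5.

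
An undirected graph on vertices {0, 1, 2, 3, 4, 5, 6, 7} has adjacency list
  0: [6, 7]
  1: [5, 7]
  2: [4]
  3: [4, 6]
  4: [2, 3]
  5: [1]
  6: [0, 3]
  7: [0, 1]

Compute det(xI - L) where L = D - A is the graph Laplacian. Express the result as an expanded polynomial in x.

x^8 - 14x^7 + 78x^6 - 220x^5 + 330x^4 - 252x^3 + 84x^2 - 8x

Reading degrees in the order [0, 1, 2, 3, 4, 5, 6, 7] gives [2, 2, 1, 2, 2, 1, 2, 2]; set D = diag(2, 2, 1, 2, 2, 1, 2, 2) and form L = D - A. L has integer entries, so p(x) = det(xI - L) has integer coefficients. Expanding the determinant yields x^8 - 14x^7 + 78x^6 - 220x^5 + 330x^4 - 252x^3 + 84x^2 - 8x. Since p(0) = det(-L) = 0, x divides p(x). The eigenvalues sum to 14, which equals trace(L) = 2|E|. By the matrix-tree theorem the graph has (1/8) * product of the nonzero eigenvalues = 1 spanning tree.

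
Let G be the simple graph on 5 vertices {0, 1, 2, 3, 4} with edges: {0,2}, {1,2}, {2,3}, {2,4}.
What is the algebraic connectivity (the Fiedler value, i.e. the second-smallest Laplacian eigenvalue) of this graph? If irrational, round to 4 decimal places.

1

Each diagonal entry of L is the vertex degree and each off-diagonal entry is -1 where an edge is present, 0 otherwise; in the order [0, 1, 2, 3, 4] the diagonal is [1, 1, 4, 1, 1]. The smallest Laplacian eigenvalue is always 0. The next one, lambda_2 = 1, measures how hard the graph is to disconnect: larger values mean better connectivity. The largest eigenvalue, 5, is at most the vertex count 5.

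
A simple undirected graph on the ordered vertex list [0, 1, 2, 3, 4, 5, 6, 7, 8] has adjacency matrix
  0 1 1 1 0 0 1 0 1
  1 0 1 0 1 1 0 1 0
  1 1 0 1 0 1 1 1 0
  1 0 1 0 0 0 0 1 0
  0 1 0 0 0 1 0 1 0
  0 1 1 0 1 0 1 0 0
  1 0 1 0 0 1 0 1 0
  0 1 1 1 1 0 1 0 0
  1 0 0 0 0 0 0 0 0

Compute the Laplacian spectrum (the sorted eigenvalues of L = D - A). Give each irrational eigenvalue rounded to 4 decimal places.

[0, 0.8744, 2.3297, 3.2775, 4.6200, 4.8797, 5.4426, 7.1206, 7.4556]

With the vertex order [0, 1, 2, 3, 4, 5, 6, 7, 8], the degrees are [5, 5, 6, 3, 3, 4, 4, 5, 1], giving D = diag(5, 5, 6, 3, 3, 4, 4, 5, 1) and L = D - A. Since every row of L sums to 0, the all-ones vector is in the kernel and 0 is an eigenvalue. The single zero eigenvalue shows the graph is connected.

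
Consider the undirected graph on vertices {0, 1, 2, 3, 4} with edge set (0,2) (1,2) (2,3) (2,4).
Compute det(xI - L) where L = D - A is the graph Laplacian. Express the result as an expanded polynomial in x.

x^5 - 8x^4 + 18x^3 - 16x^2 + 5x

Each diagonal entry of L is the vertex degree and each off-diagonal entry is -1 where an edge is present, 0 otherwise; in the order [0, 1, 2, 3, 4] the diagonal is [1, 1, 4, 1, 1]. Computing det(xI - L) by cofactor expansion (or equivalently via sum-over-permutations) gives x^5 - 8x^4 + 18x^3 - 16x^2 + 5x. Since p(0) = det(-L) = 0, x divides p(x). The largest eigenvalue, 5, is at most the vertex count 5.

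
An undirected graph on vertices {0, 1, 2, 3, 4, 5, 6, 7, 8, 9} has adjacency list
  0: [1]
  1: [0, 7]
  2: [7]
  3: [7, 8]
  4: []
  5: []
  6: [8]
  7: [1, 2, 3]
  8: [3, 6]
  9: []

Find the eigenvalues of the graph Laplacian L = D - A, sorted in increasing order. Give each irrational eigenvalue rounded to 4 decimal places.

With the vertex order [0, 1, 2, 3, 4, 5, 6, 7, 8, 9], the degrees are [1, 2, 1, 2, 0, 0, 1, 3, 2, 0], giving D = diag(1, 2, 1, 2, 0, 0, 1, 3, 2, 0) and L = D - A. The multiplicity of 0 as a Laplacian eigenvalue equals the number of connected components. The 4 zero eigenvalues correspond to the 4 connected components. There are 4 zeros in the spectrum, matching the 4 components.

[0, 0, 0, 0, 0.2603, 0.6262, 1.4055, 2.2742, 3.0996, 4.3342]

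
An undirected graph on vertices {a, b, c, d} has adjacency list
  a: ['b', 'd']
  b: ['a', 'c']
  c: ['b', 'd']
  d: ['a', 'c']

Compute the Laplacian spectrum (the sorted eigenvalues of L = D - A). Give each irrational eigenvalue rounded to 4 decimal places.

[0, 2, 2, 4]

Reading degrees in the order [a, b, c, d] gives [2, 2, 2, 2]; set D = diag(2, 2, 2, 2) and form L = D - A. Since every row of L sums to 0, the all-ones vector is in the kernel and 0 is an eigenvalue. By the matrix-tree theorem the graph has (1/4) * product of the nonzero eigenvalues = 4 spanning trees.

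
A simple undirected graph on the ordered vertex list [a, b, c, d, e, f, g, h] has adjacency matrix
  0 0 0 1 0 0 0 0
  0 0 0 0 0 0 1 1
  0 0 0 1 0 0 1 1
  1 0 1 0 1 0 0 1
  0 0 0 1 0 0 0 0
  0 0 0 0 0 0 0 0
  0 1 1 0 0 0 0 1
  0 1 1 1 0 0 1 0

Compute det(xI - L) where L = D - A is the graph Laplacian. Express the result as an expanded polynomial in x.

x^8 - 18x^7 + 125x^6 - 420x^5 + 701x^4 - 536x^3 + 147x^2

With the vertex order [a, b, c, d, e, f, g, h], the degrees are [1, 2, 3, 4, 1, 0, 3, 4], giving D = diag(1, 2, 3, 4, 1, 0, 3, 4) and L = D - A. Computing det(xI - L) by cofactor expansion (or equivalently via sum-over-permutations) gives x^8 - 18x^7 + 125x^6 - 420x^5 + 701x^4 - 536x^3 + 147x^2. The coefficient of x^7 equals -trace(L) = -18, matching the sum of degrees. The eigenvalues sum to 18, which equals trace(L) = 2|E|.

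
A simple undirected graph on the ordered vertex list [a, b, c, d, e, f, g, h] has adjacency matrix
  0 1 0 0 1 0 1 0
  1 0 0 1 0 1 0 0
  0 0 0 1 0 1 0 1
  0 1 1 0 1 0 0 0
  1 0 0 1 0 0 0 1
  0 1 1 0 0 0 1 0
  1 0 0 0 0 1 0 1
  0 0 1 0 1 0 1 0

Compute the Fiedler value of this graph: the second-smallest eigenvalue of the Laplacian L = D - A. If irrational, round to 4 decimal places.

2

Each diagonal entry of L is the vertex degree and each off-diagonal entry is -1 where an edge is present, 0 otherwise; in the order [a, b, c, d, e, f, g, h] the diagonal is [3, 3, 3, 3, 3, 3, 3, 3]. The smallest Laplacian eigenvalue is always 0. The next one, lambda_2 = 2, measures how hard the graph is to disconnect: larger values mean better connectivity. The eigenvalues sum to 24, which equals trace(L) = 2|E|.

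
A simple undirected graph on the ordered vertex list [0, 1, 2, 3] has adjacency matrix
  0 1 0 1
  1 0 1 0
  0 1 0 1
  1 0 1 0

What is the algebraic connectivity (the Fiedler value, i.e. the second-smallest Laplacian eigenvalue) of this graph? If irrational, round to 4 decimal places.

2

Each diagonal entry of L is the vertex degree and each off-diagonal entry is -1 where an edge is present, 0 otherwise; in the order [0, 1, 2, 3] the diagonal is [2, 2, 2, 2]. The smallest Laplacian eigenvalue is always 0. The next one, lambda_2 = 2, measures how hard the graph is to disconnect: larger values mean better connectivity. There is one zero in the spectrum, matching the 1 component. By the matrix-tree theorem the graph has (1/4) * product of the nonzero eigenvalues = 4 spanning trees.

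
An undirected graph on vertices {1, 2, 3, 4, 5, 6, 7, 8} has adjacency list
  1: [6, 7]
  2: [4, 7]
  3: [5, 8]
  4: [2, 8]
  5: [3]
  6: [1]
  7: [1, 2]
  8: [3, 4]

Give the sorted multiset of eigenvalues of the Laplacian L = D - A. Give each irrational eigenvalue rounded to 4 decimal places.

Each diagonal entry of L is the vertex degree and each off-diagonal entry is -1 where an edge is present, 0 otherwise; in the order [1, 2, 3, 4, 5, 6, 7, 8] the diagonal is [2, 2, 2, 2, 1, 1, 2, 2]. Since every row of L sums to 0, the all-ones vector is in the kernel and 0 is an eigenvalue. The single zero eigenvalue shows the graph is connected.

[0, 0.1522, 0.5858, 1.2346, 2, 2.7654, 3.4142, 3.8478]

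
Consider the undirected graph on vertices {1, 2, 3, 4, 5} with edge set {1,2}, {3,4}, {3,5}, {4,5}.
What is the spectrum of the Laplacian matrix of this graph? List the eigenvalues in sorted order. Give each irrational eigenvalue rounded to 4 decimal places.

[0, 0, 2, 3, 3]

Each diagonal entry of L is the vertex degree and each off-diagonal entry is -1 where an edge is present, 0 otherwise; in the order [1, 2, 3, 4, 5] the diagonal is [1, 1, 2, 2, 2]. Diagonalising L (or applying a numerical eigensolver to the 5x5 matrix) gives the spectrum above. The 2 zero eigenvalues correspond to the 2 connected components. The eigenvalues sum to 8, which equals trace(L) = 2|E|. There are 2 zeros in the spectrum, matching the 2 components.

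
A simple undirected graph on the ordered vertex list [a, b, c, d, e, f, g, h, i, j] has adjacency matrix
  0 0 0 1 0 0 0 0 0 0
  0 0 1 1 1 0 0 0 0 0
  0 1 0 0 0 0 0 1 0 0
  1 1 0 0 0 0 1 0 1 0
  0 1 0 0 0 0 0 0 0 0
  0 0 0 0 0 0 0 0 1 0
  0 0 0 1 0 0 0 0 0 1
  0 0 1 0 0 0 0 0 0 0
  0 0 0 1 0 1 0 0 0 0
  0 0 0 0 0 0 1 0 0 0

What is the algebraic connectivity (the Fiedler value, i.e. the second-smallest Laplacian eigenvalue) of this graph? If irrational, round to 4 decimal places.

0.2263

With the vertex order [a, b, c, d, e, f, g, h, i, j], the degrees are [1, 3, 2, 4, 1, 1, 2, 1, 2, 1], giving D = diag(1, 3, 2, 4, 1, 1, 2, 1, 2, 1) and L = D - A. Computing the eigenvalues of L and sorting gives [0, 0.2263, 0.3820, 0.6274, 0.7726, 2, 2.2925, 2.6180, 3.6837, 5.3975]. The Fiedler value lambda_2 = 0.2263 is strictly positive, so the graph is connected. There is one zero in the spectrum, matching the 1 component.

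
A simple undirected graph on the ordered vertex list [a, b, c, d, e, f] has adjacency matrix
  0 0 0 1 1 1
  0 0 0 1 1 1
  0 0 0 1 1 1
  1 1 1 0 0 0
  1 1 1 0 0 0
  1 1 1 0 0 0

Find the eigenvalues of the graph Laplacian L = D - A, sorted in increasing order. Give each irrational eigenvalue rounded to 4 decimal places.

[0, 3, 3, 3, 3, 6]

Reading degrees in the order [a, b, c, d, e, f] gives [3, 3, 3, 3, 3, 3]; set D = diag(3, 3, 3, 3, 3, 3) and form L = D - A. Diagonalising L (or applying a numerical eigensolver to the 6x6 matrix) gives the spectrum above. The single zero eigenvalue shows the graph is connected. The largest eigenvalue, 6, is at most the vertex count 6.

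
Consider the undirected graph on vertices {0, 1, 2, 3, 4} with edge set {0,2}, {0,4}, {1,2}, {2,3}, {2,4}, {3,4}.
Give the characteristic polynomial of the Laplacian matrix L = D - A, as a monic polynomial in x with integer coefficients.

Each diagonal entry of L is the vertex degree and each off-diagonal entry is -1 where an edge is present, 0 otherwise; in the order [0, 1, 2, 3, 4] the diagonal is [2, 1, 4, 2, 3]. The eigenvalues of L are [0, 1, 2, 4, 5]; the characteristic polynomial is the product of (x - lambda_i), which multiplies out to x^5 - 12x^4 + 49x^3 - 78x^2 + 40x. Since p(0) = det(-L) = 0, x divides p(x). There is one zero in the spectrum, matching the 1 component.

x^5 - 12x^4 + 49x^3 - 78x^2 + 40x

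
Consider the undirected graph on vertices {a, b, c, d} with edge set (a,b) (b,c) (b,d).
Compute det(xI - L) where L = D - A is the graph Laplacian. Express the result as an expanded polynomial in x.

x^4 - 6x^3 + 9x^2 - 4x

With the vertex order [a, b, c, d], the degrees are [1, 3, 1, 1], giving D = diag(1, 3, 1, 1) and L = D - A. L has integer entries, so p(x) = det(xI - L) has integer coefficients. Expanding the determinant yields x^4 - 6x^3 + 9x^2 - 4x. The constant term is 0 because L is singular (the all-ones vector lies in its kernel). By the matrix-tree theorem the graph has (1/4) * product of the nonzero eigenvalues = 1 spanning tree.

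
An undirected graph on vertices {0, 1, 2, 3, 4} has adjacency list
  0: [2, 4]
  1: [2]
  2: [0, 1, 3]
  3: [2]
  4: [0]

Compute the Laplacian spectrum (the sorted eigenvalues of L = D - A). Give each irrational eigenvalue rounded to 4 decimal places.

[0, 0.5188, 1, 2.3111, 4.1701]

With the vertex order [0, 1, 2, 3, 4], the degrees are [2, 1, 3, 1, 1], giving D = diag(2, 1, 3, 1, 1) and L = D - A. The multiplicity of 0 as a Laplacian eigenvalue equals the number of connected components. There is one zero in the spectrum, matching the 1 component.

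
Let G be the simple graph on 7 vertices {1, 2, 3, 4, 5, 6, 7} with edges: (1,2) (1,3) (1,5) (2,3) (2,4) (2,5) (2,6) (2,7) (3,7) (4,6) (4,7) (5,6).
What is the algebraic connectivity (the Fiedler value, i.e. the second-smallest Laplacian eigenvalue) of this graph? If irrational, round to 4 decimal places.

Reading degrees in the order [1, 2, 3, 4, 5, 6, 7] gives [3, 6, 3, 3, 3, 3, 3]; set D = diag(3, 6, 3, 3, 3, 3, 3) and form L = D - A. Computing the eigenvalues of L and sorting gives [0, 2, 2, 4, 4, 5, 7]. The Fiedler value lambda_2 = 2 is strictly positive, so the graph is connected. The largest eigenvalue, 7, is at most the vertex count 7.

2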